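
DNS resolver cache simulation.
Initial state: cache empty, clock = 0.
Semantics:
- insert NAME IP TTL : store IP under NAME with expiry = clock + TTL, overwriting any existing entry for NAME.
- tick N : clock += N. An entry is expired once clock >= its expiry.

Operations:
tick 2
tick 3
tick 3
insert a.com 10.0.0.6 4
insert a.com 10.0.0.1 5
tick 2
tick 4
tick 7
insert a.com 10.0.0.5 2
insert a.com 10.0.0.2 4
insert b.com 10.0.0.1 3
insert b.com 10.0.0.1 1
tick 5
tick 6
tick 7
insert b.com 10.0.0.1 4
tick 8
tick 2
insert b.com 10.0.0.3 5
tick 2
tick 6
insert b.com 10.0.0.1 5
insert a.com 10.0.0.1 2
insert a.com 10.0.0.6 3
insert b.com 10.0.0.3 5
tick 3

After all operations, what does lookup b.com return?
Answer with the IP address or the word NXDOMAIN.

Answer: 10.0.0.3

Derivation:
Op 1: tick 2 -> clock=2.
Op 2: tick 3 -> clock=5.
Op 3: tick 3 -> clock=8.
Op 4: insert a.com -> 10.0.0.6 (expiry=8+4=12). clock=8
Op 5: insert a.com -> 10.0.0.1 (expiry=8+5=13). clock=8
Op 6: tick 2 -> clock=10.
Op 7: tick 4 -> clock=14. purged={a.com}
Op 8: tick 7 -> clock=21.
Op 9: insert a.com -> 10.0.0.5 (expiry=21+2=23). clock=21
Op 10: insert a.com -> 10.0.0.2 (expiry=21+4=25). clock=21
Op 11: insert b.com -> 10.0.0.1 (expiry=21+3=24). clock=21
Op 12: insert b.com -> 10.0.0.1 (expiry=21+1=22). clock=21
Op 13: tick 5 -> clock=26. purged={a.com,b.com}
Op 14: tick 6 -> clock=32.
Op 15: tick 7 -> clock=39.
Op 16: insert b.com -> 10.0.0.1 (expiry=39+4=43). clock=39
Op 17: tick 8 -> clock=47. purged={b.com}
Op 18: tick 2 -> clock=49.
Op 19: insert b.com -> 10.0.0.3 (expiry=49+5=54). clock=49
Op 20: tick 2 -> clock=51.
Op 21: tick 6 -> clock=57. purged={b.com}
Op 22: insert b.com -> 10.0.0.1 (expiry=57+5=62). clock=57
Op 23: insert a.com -> 10.0.0.1 (expiry=57+2=59). clock=57
Op 24: insert a.com -> 10.0.0.6 (expiry=57+3=60). clock=57
Op 25: insert b.com -> 10.0.0.3 (expiry=57+5=62). clock=57
Op 26: tick 3 -> clock=60. purged={a.com}
lookup b.com: present, ip=10.0.0.3 expiry=62 > clock=60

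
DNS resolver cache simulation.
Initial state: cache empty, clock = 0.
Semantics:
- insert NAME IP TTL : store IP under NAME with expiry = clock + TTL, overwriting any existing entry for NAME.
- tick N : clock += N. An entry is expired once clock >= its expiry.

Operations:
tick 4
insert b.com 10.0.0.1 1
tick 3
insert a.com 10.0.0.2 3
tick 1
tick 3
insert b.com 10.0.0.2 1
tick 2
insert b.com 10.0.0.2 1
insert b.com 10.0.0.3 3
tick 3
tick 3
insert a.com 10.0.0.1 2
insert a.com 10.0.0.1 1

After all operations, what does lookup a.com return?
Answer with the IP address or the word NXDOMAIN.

Op 1: tick 4 -> clock=4.
Op 2: insert b.com -> 10.0.0.1 (expiry=4+1=5). clock=4
Op 3: tick 3 -> clock=7. purged={b.com}
Op 4: insert a.com -> 10.0.0.2 (expiry=7+3=10). clock=7
Op 5: tick 1 -> clock=8.
Op 6: tick 3 -> clock=11. purged={a.com}
Op 7: insert b.com -> 10.0.0.2 (expiry=11+1=12). clock=11
Op 8: tick 2 -> clock=13. purged={b.com}
Op 9: insert b.com -> 10.0.0.2 (expiry=13+1=14). clock=13
Op 10: insert b.com -> 10.0.0.3 (expiry=13+3=16). clock=13
Op 11: tick 3 -> clock=16. purged={b.com}
Op 12: tick 3 -> clock=19.
Op 13: insert a.com -> 10.0.0.1 (expiry=19+2=21). clock=19
Op 14: insert a.com -> 10.0.0.1 (expiry=19+1=20). clock=19
lookup a.com: present, ip=10.0.0.1 expiry=20 > clock=19

Answer: 10.0.0.1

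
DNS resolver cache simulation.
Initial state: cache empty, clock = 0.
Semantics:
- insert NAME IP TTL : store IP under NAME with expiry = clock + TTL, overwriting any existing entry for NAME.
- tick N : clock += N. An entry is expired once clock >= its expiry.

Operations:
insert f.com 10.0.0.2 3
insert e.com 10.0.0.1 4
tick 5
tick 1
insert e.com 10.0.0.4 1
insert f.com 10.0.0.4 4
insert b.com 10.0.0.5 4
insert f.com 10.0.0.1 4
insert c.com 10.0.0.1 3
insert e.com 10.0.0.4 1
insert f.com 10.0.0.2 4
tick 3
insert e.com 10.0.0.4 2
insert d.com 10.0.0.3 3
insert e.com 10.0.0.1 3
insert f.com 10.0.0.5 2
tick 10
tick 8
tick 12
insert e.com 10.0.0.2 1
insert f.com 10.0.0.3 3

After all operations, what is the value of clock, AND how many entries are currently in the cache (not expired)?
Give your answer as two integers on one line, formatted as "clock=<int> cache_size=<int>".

Op 1: insert f.com -> 10.0.0.2 (expiry=0+3=3). clock=0
Op 2: insert e.com -> 10.0.0.1 (expiry=0+4=4). clock=0
Op 3: tick 5 -> clock=5. purged={e.com,f.com}
Op 4: tick 1 -> clock=6.
Op 5: insert e.com -> 10.0.0.4 (expiry=6+1=7). clock=6
Op 6: insert f.com -> 10.0.0.4 (expiry=6+4=10). clock=6
Op 7: insert b.com -> 10.0.0.5 (expiry=6+4=10). clock=6
Op 8: insert f.com -> 10.0.0.1 (expiry=6+4=10). clock=6
Op 9: insert c.com -> 10.0.0.1 (expiry=6+3=9). clock=6
Op 10: insert e.com -> 10.0.0.4 (expiry=6+1=7). clock=6
Op 11: insert f.com -> 10.0.0.2 (expiry=6+4=10). clock=6
Op 12: tick 3 -> clock=9. purged={c.com,e.com}
Op 13: insert e.com -> 10.0.0.4 (expiry=9+2=11). clock=9
Op 14: insert d.com -> 10.0.0.3 (expiry=9+3=12). clock=9
Op 15: insert e.com -> 10.0.0.1 (expiry=9+3=12). clock=9
Op 16: insert f.com -> 10.0.0.5 (expiry=9+2=11). clock=9
Op 17: tick 10 -> clock=19. purged={b.com,d.com,e.com,f.com}
Op 18: tick 8 -> clock=27.
Op 19: tick 12 -> clock=39.
Op 20: insert e.com -> 10.0.0.2 (expiry=39+1=40). clock=39
Op 21: insert f.com -> 10.0.0.3 (expiry=39+3=42). clock=39
Final clock = 39
Final cache (unexpired): {e.com,f.com} -> size=2

Answer: clock=39 cache_size=2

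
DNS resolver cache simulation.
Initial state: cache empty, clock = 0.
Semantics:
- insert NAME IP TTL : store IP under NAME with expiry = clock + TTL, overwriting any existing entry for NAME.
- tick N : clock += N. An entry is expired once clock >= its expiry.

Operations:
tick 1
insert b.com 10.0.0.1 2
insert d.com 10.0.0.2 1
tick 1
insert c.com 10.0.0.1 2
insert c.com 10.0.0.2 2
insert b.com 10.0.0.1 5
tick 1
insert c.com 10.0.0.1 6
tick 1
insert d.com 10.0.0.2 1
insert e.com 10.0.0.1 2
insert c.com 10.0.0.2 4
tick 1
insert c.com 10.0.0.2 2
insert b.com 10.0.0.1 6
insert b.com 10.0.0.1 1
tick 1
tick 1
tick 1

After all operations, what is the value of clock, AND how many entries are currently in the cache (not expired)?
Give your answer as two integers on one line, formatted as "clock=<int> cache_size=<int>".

Answer: clock=8 cache_size=0

Derivation:
Op 1: tick 1 -> clock=1.
Op 2: insert b.com -> 10.0.0.1 (expiry=1+2=3). clock=1
Op 3: insert d.com -> 10.0.0.2 (expiry=1+1=2). clock=1
Op 4: tick 1 -> clock=2. purged={d.com}
Op 5: insert c.com -> 10.0.0.1 (expiry=2+2=4). clock=2
Op 6: insert c.com -> 10.0.0.2 (expiry=2+2=4). clock=2
Op 7: insert b.com -> 10.0.0.1 (expiry=2+5=7). clock=2
Op 8: tick 1 -> clock=3.
Op 9: insert c.com -> 10.0.0.1 (expiry=3+6=9). clock=3
Op 10: tick 1 -> clock=4.
Op 11: insert d.com -> 10.0.0.2 (expiry=4+1=5). clock=4
Op 12: insert e.com -> 10.0.0.1 (expiry=4+2=6). clock=4
Op 13: insert c.com -> 10.0.0.2 (expiry=4+4=8). clock=4
Op 14: tick 1 -> clock=5. purged={d.com}
Op 15: insert c.com -> 10.0.0.2 (expiry=5+2=7). clock=5
Op 16: insert b.com -> 10.0.0.1 (expiry=5+6=11). clock=5
Op 17: insert b.com -> 10.0.0.1 (expiry=5+1=6). clock=5
Op 18: tick 1 -> clock=6. purged={b.com,e.com}
Op 19: tick 1 -> clock=7. purged={c.com}
Op 20: tick 1 -> clock=8.
Final clock = 8
Final cache (unexpired): {} -> size=0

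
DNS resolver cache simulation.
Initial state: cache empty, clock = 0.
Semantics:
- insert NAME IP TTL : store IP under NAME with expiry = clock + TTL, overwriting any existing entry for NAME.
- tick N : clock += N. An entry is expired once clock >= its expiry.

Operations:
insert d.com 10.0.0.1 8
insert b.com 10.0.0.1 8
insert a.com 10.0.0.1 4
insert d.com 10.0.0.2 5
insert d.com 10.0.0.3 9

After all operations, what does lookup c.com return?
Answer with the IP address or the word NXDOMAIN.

Answer: NXDOMAIN

Derivation:
Op 1: insert d.com -> 10.0.0.1 (expiry=0+8=8). clock=0
Op 2: insert b.com -> 10.0.0.1 (expiry=0+8=8). clock=0
Op 3: insert a.com -> 10.0.0.1 (expiry=0+4=4). clock=0
Op 4: insert d.com -> 10.0.0.2 (expiry=0+5=5). clock=0
Op 5: insert d.com -> 10.0.0.3 (expiry=0+9=9). clock=0
lookup c.com: not in cache (expired or never inserted)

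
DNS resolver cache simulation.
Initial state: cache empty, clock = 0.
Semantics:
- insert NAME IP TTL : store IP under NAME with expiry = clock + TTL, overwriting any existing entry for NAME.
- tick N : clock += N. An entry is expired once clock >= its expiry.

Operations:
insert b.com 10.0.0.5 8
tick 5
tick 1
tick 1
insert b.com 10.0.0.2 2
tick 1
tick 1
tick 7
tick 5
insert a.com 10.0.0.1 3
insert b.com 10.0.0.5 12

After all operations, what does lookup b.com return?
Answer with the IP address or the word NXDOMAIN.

Answer: 10.0.0.5

Derivation:
Op 1: insert b.com -> 10.0.0.5 (expiry=0+8=8). clock=0
Op 2: tick 5 -> clock=5.
Op 3: tick 1 -> clock=6.
Op 4: tick 1 -> clock=7.
Op 5: insert b.com -> 10.0.0.2 (expiry=7+2=9). clock=7
Op 6: tick 1 -> clock=8.
Op 7: tick 1 -> clock=9. purged={b.com}
Op 8: tick 7 -> clock=16.
Op 9: tick 5 -> clock=21.
Op 10: insert a.com -> 10.0.0.1 (expiry=21+3=24). clock=21
Op 11: insert b.com -> 10.0.0.5 (expiry=21+12=33). clock=21
lookup b.com: present, ip=10.0.0.5 expiry=33 > clock=21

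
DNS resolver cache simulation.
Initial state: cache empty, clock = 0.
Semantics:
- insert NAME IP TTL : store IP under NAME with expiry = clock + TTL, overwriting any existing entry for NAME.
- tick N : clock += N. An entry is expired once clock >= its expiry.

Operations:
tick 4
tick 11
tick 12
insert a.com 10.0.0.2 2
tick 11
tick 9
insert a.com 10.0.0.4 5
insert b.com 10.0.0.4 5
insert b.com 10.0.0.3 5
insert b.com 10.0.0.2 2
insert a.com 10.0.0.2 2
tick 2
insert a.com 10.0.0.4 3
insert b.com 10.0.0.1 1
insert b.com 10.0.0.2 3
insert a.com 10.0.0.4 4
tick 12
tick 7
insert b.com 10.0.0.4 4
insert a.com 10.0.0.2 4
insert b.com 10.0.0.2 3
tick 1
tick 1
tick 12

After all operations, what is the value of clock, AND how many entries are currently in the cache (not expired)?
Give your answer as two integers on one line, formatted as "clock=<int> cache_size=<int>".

Op 1: tick 4 -> clock=4.
Op 2: tick 11 -> clock=15.
Op 3: tick 12 -> clock=27.
Op 4: insert a.com -> 10.0.0.2 (expiry=27+2=29). clock=27
Op 5: tick 11 -> clock=38. purged={a.com}
Op 6: tick 9 -> clock=47.
Op 7: insert a.com -> 10.0.0.4 (expiry=47+5=52). clock=47
Op 8: insert b.com -> 10.0.0.4 (expiry=47+5=52). clock=47
Op 9: insert b.com -> 10.0.0.3 (expiry=47+5=52). clock=47
Op 10: insert b.com -> 10.0.0.2 (expiry=47+2=49). clock=47
Op 11: insert a.com -> 10.0.0.2 (expiry=47+2=49). clock=47
Op 12: tick 2 -> clock=49. purged={a.com,b.com}
Op 13: insert a.com -> 10.0.0.4 (expiry=49+3=52). clock=49
Op 14: insert b.com -> 10.0.0.1 (expiry=49+1=50). clock=49
Op 15: insert b.com -> 10.0.0.2 (expiry=49+3=52). clock=49
Op 16: insert a.com -> 10.0.0.4 (expiry=49+4=53). clock=49
Op 17: tick 12 -> clock=61. purged={a.com,b.com}
Op 18: tick 7 -> clock=68.
Op 19: insert b.com -> 10.0.0.4 (expiry=68+4=72). clock=68
Op 20: insert a.com -> 10.0.0.2 (expiry=68+4=72). clock=68
Op 21: insert b.com -> 10.0.0.2 (expiry=68+3=71). clock=68
Op 22: tick 1 -> clock=69.
Op 23: tick 1 -> clock=70.
Op 24: tick 12 -> clock=82. purged={a.com,b.com}
Final clock = 82
Final cache (unexpired): {} -> size=0

Answer: clock=82 cache_size=0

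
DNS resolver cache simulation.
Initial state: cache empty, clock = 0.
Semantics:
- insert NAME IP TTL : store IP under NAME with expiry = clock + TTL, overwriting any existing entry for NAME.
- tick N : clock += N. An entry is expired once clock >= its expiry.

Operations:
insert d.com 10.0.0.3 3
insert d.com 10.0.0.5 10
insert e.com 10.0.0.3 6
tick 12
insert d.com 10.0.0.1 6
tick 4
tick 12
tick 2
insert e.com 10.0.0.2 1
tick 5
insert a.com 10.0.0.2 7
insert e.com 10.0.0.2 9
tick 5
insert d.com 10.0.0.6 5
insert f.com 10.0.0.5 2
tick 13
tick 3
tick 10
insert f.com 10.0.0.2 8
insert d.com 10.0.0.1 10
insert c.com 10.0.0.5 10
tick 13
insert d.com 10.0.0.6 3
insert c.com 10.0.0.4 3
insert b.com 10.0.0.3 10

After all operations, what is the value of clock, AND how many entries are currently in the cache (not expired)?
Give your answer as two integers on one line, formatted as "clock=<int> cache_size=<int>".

Answer: clock=79 cache_size=3

Derivation:
Op 1: insert d.com -> 10.0.0.3 (expiry=0+3=3). clock=0
Op 2: insert d.com -> 10.0.0.5 (expiry=0+10=10). clock=0
Op 3: insert e.com -> 10.0.0.3 (expiry=0+6=6). clock=0
Op 4: tick 12 -> clock=12. purged={d.com,e.com}
Op 5: insert d.com -> 10.0.0.1 (expiry=12+6=18). clock=12
Op 6: tick 4 -> clock=16.
Op 7: tick 12 -> clock=28. purged={d.com}
Op 8: tick 2 -> clock=30.
Op 9: insert e.com -> 10.0.0.2 (expiry=30+1=31). clock=30
Op 10: tick 5 -> clock=35. purged={e.com}
Op 11: insert a.com -> 10.0.0.2 (expiry=35+7=42). clock=35
Op 12: insert e.com -> 10.0.0.2 (expiry=35+9=44). clock=35
Op 13: tick 5 -> clock=40.
Op 14: insert d.com -> 10.0.0.6 (expiry=40+5=45). clock=40
Op 15: insert f.com -> 10.0.0.5 (expiry=40+2=42). clock=40
Op 16: tick 13 -> clock=53. purged={a.com,d.com,e.com,f.com}
Op 17: tick 3 -> clock=56.
Op 18: tick 10 -> clock=66.
Op 19: insert f.com -> 10.0.0.2 (expiry=66+8=74). clock=66
Op 20: insert d.com -> 10.0.0.1 (expiry=66+10=76). clock=66
Op 21: insert c.com -> 10.0.0.5 (expiry=66+10=76). clock=66
Op 22: tick 13 -> clock=79. purged={c.com,d.com,f.com}
Op 23: insert d.com -> 10.0.0.6 (expiry=79+3=82). clock=79
Op 24: insert c.com -> 10.0.0.4 (expiry=79+3=82). clock=79
Op 25: insert b.com -> 10.0.0.3 (expiry=79+10=89). clock=79
Final clock = 79
Final cache (unexpired): {b.com,c.com,d.com} -> size=3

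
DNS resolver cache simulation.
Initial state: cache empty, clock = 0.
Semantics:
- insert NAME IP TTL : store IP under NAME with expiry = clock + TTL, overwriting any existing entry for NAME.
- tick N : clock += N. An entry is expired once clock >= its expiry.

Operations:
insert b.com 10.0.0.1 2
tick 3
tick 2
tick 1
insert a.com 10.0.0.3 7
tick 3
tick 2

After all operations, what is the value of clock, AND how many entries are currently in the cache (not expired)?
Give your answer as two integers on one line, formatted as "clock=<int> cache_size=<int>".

Answer: clock=11 cache_size=1

Derivation:
Op 1: insert b.com -> 10.0.0.1 (expiry=0+2=2). clock=0
Op 2: tick 3 -> clock=3. purged={b.com}
Op 3: tick 2 -> clock=5.
Op 4: tick 1 -> clock=6.
Op 5: insert a.com -> 10.0.0.3 (expiry=6+7=13). clock=6
Op 6: tick 3 -> clock=9.
Op 7: tick 2 -> clock=11.
Final clock = 11
Final cache (unexpired): {a.com} -> size=1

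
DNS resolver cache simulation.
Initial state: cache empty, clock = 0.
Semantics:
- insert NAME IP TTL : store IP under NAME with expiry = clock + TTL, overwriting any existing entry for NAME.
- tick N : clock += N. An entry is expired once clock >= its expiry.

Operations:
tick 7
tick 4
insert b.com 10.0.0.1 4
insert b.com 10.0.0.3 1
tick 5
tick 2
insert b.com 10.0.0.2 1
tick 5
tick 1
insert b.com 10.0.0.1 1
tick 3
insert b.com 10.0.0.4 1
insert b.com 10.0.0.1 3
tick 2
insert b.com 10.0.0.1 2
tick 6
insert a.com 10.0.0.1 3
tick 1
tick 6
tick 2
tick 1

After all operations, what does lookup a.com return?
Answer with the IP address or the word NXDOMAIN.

Op 1: tick 7 -> clock=7.
Op 2: tick 4 -> clock=11.
Op 3: insert b.com -> 10.0.0.1 (expiry=11+4=15). clock=11
Op 4: insert b.com -> 10.0.0.3 (expiry=11+1=12). clock=11
Op 5: tick 5 -> clock=16. purged={b.com}
Op 6: tick 2 -> clock=18.
Op 7: insert b.com -> 10.0.0.2 (expiry=18+1=19). clock=18
Op 8: tick 5 -> clock=23. purged={b.com}
Op 9: tick 1 -> clock=24.
Op 10: insert b.com -> 10.0.0.1 (expiry=24+1=25). clock=24
Op 11: tick 3 -> clock=27. purged={b.com}
Op 12: insert b.com -> 10.0.0.4 (expiry=27+1=28). clock=27
Op 13: insert b.com -> 10.0.0.1 (expiry=27+3=30). clock=27
Op 14: tick 2 -> clock=29.
Op 15: insert b.com -> 10.0.0.1 (expiry=29+2=31). clock=29
Op 16: tick 6 -> clock=35. purged={b.com}
Op 17: insert a.com -> 10.0.0.1 (expiry=35+3=38). clock=35
Op 18: tick 1 -> clock=36.
Op 19: tick 6 -> clock=42. purged={a.com}
Op 20: tick 2 -> clock=44.
Op 21: tick 1 -> clock=45.
lookup a.com: not in cache (expired or never inserted)

Answer: NXDOMAIN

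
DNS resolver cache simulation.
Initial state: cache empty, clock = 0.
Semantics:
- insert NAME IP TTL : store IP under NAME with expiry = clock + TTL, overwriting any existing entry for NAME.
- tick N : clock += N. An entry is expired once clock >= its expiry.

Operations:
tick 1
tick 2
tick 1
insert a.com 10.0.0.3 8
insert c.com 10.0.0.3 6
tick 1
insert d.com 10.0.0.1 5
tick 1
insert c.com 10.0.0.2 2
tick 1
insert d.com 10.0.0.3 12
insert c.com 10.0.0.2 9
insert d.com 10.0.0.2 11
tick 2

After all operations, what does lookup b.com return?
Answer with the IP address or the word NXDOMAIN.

Answer: NXDOMAIN

Derivation:
Op 1: tick 1 -> clock=1.
Op 2: tick 2 -> clock=3.
Op 3: tick 1 -> clock=4.
Op 4: insert a.com -> 10.0.0.3 (expiry=4+8=12). clock=4
Op 5: insert c.com -> 10.0.0.3 (expiry=4+6=10). clock=4
Op 6: tick 1 -> clock=5.
Op 7: insert d.com -> 10.0.0.1 (expiry=5+5=10). clock=5
Op 8: tick 1 -> clock=6.
Op 9: insert c.com -> 10.0.0.2 (expiry=6+2=8). clock=6
Op 10: tick 1 -> clock=7.
Op 11: insert d.com -> 10.0.0.3 (expiry=7+12=19). clock=7
Op 12: insert c.com -> 10.0.0.2 (expiry=7+9=16). clock=7
Op 13: insert d.com -> 10.0.0.2 (expiry=7+11=18). clock=7
Op 14: tick 2 -> clock=9.
lookup b.com: not in cache (expired or never inserted)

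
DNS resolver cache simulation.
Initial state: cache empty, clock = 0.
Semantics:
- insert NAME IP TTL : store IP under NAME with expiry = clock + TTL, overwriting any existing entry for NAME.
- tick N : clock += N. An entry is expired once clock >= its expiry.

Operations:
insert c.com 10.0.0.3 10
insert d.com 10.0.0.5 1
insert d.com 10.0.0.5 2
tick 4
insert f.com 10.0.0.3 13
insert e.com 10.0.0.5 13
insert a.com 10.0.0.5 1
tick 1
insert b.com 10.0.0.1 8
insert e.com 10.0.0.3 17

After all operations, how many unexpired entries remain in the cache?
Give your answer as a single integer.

Answer: 4

Derivation:
Op 1: insert c.com -> 10.0.0.3 (expiry=0+10=10). clock=0
Op 2: insert d.com -> 10.0.0.5 (expiry=0+1=1). clock=0
Op 3: insert d.com -> 10.0.0.5 (expiry=0+2=2). clock=0
Op 4: tick 4 -> clock=4. purged={d.com}
Op 5: insert f.com -> 10.0.0.3 (expiry=4+13=17). clock=4
Op 6: insert e.com -> 10.0.0.5 (expiry=4+13=17). clock=4
Op 7: insert a.com -> 10.0.0.5 (expiry=4+1=5). clock=4
Op 8: tick 1 -> clock=5. purged={a.com}
Op 9: insert b.com -> 10.0.0.1 (expiry=5+8=13). clock=5
Op 10: insert e.com -> 10.0.0.3 (expiry=5+17=22). clock=5
Final cache (unexpired): {b.com,c.com,e.com,f.com} -> size=4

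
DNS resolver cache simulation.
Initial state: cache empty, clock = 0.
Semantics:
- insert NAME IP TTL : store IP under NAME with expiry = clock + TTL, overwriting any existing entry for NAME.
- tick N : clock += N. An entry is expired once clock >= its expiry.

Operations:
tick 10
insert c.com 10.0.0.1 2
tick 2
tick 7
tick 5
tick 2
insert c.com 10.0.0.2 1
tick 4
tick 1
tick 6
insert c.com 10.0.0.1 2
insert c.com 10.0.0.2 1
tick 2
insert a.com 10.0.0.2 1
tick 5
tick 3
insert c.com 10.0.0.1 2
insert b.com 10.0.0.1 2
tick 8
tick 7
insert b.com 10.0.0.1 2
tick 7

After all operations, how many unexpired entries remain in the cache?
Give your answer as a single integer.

Op 1: tick 10 -> clock=10.
Op 2: insert c.com -> 10.0.0.1 (expiry=10+2=12). clock=10
Op 3: tick 2 -> clock=12. purged={c.com}
Op 4: tick 7 -> clock=19.
Op 5: tick 5 -> clock=24.
Op 6: tick 2 -> clock=26.
Op 7: insert c.com -> 10.0.0.2 (expiry=26+1=27). clock=26
Op 8: tick 4 -> clock=30. purged={c.com}
Op 9: tick 1 -> clock=31.
Op 10: tick 6 -> clock=37.
Op 11: insert c.com -> 10.0.0.1 (expiry=37+2=39). clock=37
Op 12: insert c.com -> 10.0.0.2 (expiry=37+1=38). clock=37
Op 13: tick 2 -> clock=39. purged={c.com}
Op 14: insert a.com -> 10.0.0.2 (expiry=39+1=40). clock=39
Op 15: tick 5 -> clock=44. purged={a.com}
Op 16: tick 3 -> clock=47.
Op 17: insert c.com -> 10.0.0.1 (expiry=47+2=49). clock=47
Op 18: insert b.com -> 10.0.0.1 (expiry=47+2=49). clock=47
Op 19: tick 8 -> clock=55. purged={b.com,c.com}
Op 20: tick 7 -> clock=62.
Op 21: insert b.com -> 10.0.0.1 (expiry=62+2=64). clock=62
Op 22: tick 7 -> clock=69. purged={b.com}
Final cache (unexpired): {} -> size=0

Answer: 0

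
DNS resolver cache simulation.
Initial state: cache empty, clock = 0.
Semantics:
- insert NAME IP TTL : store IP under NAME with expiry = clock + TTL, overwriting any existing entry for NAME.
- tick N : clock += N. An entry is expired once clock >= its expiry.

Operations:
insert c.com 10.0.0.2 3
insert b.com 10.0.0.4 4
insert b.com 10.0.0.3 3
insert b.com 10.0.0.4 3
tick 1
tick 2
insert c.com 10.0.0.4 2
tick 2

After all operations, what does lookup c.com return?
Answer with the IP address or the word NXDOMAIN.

Op 1: insert c.com -> 10.0.0.2 (expiry=0+3=3). clock=0
Op 2: insert b.com -> 10.0.0.4 (expiry=0+4=4). clock=0
Op 3: insert b.com -> 10.0.0.3 (expiry=0+3=3). clock=0
Op 4: insert b.com -> 10.0.0.4 (expiry=0+3=3). clock=0
Op 5: tick 1 -> clock=1.
Op 6: tick 2 -> clock=3. purged={b.com,c.com}
Op 7: insert c.com -> 10.0.0.4 (expiry=3+2=5). clock=3
Op 8: tick 2 -> clock=5. purged={c.com}
lookup c.com: not in cache (expired or never inserted)

Answer: NXDOMAIN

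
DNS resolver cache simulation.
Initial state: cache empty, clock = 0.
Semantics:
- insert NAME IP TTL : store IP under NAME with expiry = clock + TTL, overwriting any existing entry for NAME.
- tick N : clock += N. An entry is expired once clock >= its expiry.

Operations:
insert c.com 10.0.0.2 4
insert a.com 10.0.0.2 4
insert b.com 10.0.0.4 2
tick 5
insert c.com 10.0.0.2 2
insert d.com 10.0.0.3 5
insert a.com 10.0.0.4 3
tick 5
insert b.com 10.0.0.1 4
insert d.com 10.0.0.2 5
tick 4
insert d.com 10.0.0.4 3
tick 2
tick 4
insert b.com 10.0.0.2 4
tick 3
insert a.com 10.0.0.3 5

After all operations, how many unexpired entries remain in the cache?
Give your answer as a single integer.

Op 1: insert c.com -> 10.0.0.2 (expiry=0+4=4). clock=0
Op 2: insert a.com -> 10.0.0.2 (expiry=0+4=4). clock=0
Op 3: insert b.com -> 10.0.0.4 (expiry=0+2=2). clock=0
Op 4: tick 5 -> clock=5. purged={a.com,b.com,c.com}
Op 5: insert c.com -> 10.0.0.2 (expiry=5+2=7). clock=5
Op 6: insert d.com -> 10.0.0.3 (expiry=5+5=10). clock=5
Op 7: insert a.com -> 10.0.0.4 (expiry=5+3=8). clock=5
Op 8: tick 5 -> clock=10. purged={a.com,c.com,d.com}
Op 9: insert b.com -> 10.0.0.1 (expiry=10+4=14). clock=10
Op 10: insert d.com -> 10.0.0.2 (expiry=10+5=15). clock=10
Op 11: tick 4 -> clock=14. purged={b.com}
Op 12: insert d.com -> 10.0.0.4 (expiry=14+3=17). clock=14
Op 13: tick 2 -> clock=16.
Op 14: tick 4 -> clock=20. purged={d.com}
Op 15: insert b.com -> 10.0.0.2 (expiry=20+4=24). clock=20
Op 16: tick 3 -> clock=23.
Op 17: insert a.com -> 10.0.0.3 (expiry=23+5=28). clock=23
Final cache (unexpired): {a.com,b.com} -> size=2

Answer: 2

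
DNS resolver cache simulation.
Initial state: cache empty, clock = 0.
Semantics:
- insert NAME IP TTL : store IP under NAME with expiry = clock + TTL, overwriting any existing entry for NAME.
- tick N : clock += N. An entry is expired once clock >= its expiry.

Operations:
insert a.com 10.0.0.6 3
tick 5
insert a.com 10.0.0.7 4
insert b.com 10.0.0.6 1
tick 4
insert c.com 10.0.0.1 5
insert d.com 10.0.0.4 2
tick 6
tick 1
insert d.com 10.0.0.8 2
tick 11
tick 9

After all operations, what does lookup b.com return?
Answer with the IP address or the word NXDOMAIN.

Op 1: insert a.com -> 10.0.0.6 (expiry=0+3=3). clock=0
Op 2: tick 5 -> clock=5. purged={a.com}
Op 3: insert a.com -> 10.0.0.7 (expiry=5+4=9). clock=5
Op 4: insert b.com -> 10.0.0.6 (expiry=5+1=6). clock=5
Op 5: tick 4 -> clock=9. purged={a.com,b.com}
Op 6: insert c.com -> 10.0.0.1 (expiry=9+5=14). clock=9
Op 7: insert d.com -> 10.0.0.4 (expiry=9+2=11). clock=9
Op 8: tick 6 -> clock=15. purged={c.com,d.com}
Op 9: tick 1 -> clock=16.
Op 10: insert d.com -> 10.0.0.8 (expiry=16+2=18). clock=16
Op 11: tick 11 -> clock=27. purged={d.com}
Op 12: tick 9 -> clock=36.
lookup b.com: not in cache (expired or never inserted)

Answer: NXDOMAIN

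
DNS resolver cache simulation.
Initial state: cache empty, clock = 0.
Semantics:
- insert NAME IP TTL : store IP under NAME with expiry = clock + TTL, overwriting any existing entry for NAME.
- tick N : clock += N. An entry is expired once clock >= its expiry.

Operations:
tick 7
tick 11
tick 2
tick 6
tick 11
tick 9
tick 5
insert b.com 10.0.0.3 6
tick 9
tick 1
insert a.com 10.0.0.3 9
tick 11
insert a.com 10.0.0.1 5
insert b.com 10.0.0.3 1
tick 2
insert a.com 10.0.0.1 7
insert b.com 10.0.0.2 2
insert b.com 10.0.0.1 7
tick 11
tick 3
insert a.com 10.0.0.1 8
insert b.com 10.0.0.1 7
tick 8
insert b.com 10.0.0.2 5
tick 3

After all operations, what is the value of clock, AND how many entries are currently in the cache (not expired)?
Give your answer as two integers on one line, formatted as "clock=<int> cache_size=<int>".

Op 1: tick 7 -> clock=7.
Op 2: tick 11 -> clock=18.
Op 3: tick 2 -> clock=20.
Op 4: tick 6 -> clock=26.
Op 5: tick 11 -> clock=37.
Op 6: tick 9 -> clock=46.
Op 7: tick 5 -> clock=51.
Op 8: insert b.com -> 10.0.0.3 (expiry=51+6=57). clock=51
Op 9: tick 9 -> clock=60. purged={b.com}
Op 10: tick 1 -> clock=61.
Op 11: insert a.com -> 10.0.0.3 (expiry=61+9=70). clock=61
Op 12: tick 11 -> clock=72. purged={a.com}
Op 13: insert a.com -> 10.0.0.1 (expiry=72+5=77). clock=72
Op 14: insert b.com -> 10.0.0.3 (expiry=72+1=73). clock=72
Op 15: tick 2 -> clock=74. purged={b.com}
Op 16: insert a.com -> 10.0.0.1 (expiry=74+7=81). clock=74
Op 17: insert b.com -> 10.0.0.2 (expiry=74+2=76). clock=74
Op 18: insert b.com -> 10.0.0.1 (expiry=74+7=81). clock=74
Op 19: tick 11 -> clock=85. purged={a.com,b.com}
Op 20: tick 3 -> clock=88.
Op 21: insert a.com -> 10.0.0.1 (expiry=88+8=96). clock=88
Op 22: insert b.com -> 10.0.0.1 (expiry=88+7=95). clock=88
Op 23: tick 8 -> clock=96. purged={a.com,b.com}
Op 24: insert b.com -> 10.0.0.2 (expiry=96+5=101). clock=96
Op 25: tick 3 -> clock=99.
Final clock = 99
Final cache (unexpired): {b.com} -> size=1

Answer: clock=99 cache_size=1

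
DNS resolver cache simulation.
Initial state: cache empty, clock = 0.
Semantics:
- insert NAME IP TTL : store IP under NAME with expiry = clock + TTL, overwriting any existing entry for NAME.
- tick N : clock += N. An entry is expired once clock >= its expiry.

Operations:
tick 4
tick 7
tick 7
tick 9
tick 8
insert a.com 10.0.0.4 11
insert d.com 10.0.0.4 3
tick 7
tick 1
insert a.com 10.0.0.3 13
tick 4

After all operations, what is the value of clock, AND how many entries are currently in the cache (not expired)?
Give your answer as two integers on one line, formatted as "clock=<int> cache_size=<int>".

Answer: clock=47 cache_size=1

Derivation:
Op 1: tick 4 -> clock=4.
Op 2: tick 7 -> clock=11.
Op 3: tick 7 -> clock=18.
Op 4: tick 9 -> clock=27.
Op 5: tick 8 -> clock=35.
Op 6: insert a.com -> 10.0.0.4 (expiry=35+11=46). clock=35
Op 7: insert d.com -> 10.0.0.4 (expiry=35+3=38). clock=35
Op 8: tick 7 -> clock=42. purged={d.com}
Op 9: tick 1 -> clock=43.
Op 10: insert a.com -> 10.0.0.3 (expiry=43+13=56). clock=43
Op 11: tick 4 -> clock=47.
Final clock = 47
Final cache (unexpired): {a.com} -> size=1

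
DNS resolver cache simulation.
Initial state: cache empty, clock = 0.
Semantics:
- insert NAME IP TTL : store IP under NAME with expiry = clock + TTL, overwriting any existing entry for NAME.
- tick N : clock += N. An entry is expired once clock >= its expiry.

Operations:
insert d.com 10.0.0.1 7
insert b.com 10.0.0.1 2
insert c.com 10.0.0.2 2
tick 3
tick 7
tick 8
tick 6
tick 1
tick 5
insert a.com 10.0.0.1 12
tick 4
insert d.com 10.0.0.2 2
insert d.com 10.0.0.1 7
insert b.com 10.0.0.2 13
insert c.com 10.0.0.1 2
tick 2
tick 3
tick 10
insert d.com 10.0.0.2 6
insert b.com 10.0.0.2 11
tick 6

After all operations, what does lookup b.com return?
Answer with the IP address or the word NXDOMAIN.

Answer: 10.0.0.2

Derivation:
Op 1: insert d.com -> 10.0.0.1 (expiry=0+7=7). clock=0
Op 2: insert b.com -> 10.0.0.1 (expiry=0+2=2). clock=0
Op 3: insert c.com -> 10.0.0.2 (expiry=0+2=2). clock=0
Op 4: tick 3 -> clock=3. purged={b.com,c.com}
Op 5: tick 7 -> clock=10. purged={d.com}
Op 6: tick 8 -> clock=18.
Op 7: tick 6 -> clock=24.
Op 8: tick 1 -> clock=25.
Op 9: tick 5 -> clock=30.
Op 10: insert a.com -> 10.0.0.1 (expiry=30+12=42). clock=30
Op 11: tick 4 -> clock=34.
Op 12: insert d.com -> 10.0.0.2 (expiry=34+2=36). clock=34
Op 13: insert d.com -> 10.0.0.1 (expiry=34+7=41). clock=34
Op 14: insert b.com -> 10.0.0.2 (expiry=34+13=47). clock=34
Op 15: insert c.com -> 10.0.0.1 (expiry=34+2=36). clock=34
Op 16: tick 2 -> clock=36. purged={c.com}
Op 17: tick 3 -> clock=39.
Op 18: tick 10 -> clock=49. purged={a.com,b.com,d.com}
Op 19: insert d.com -> 10.0.0.2 (expiry=49+6=55). clock=49
Op 20: insert b.com -> 10.0.0.2 (expiry=49+11=60). clock=49
Op 21: tick 6 -> clock=55. purged={d.com}
lookup b.com: present, ip=10.0.0.2 expiry=60 > clock=55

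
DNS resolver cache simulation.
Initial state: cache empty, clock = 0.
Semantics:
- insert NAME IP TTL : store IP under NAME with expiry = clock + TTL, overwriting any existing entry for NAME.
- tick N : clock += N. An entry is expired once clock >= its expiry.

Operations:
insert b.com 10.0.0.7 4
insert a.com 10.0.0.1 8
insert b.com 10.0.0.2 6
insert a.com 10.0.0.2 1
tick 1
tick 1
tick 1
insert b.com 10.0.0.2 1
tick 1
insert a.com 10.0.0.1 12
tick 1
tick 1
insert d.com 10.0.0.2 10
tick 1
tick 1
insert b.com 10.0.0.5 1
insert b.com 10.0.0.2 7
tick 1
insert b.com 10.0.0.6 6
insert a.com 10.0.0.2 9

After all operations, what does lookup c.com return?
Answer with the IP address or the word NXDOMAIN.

Answer: NXDOMAIN

Derivation:
Op 1: insert b.com -> 10.0.0.7 (expiry=0+4=4). clock=0
Op 2: insert a.com -> 10.0.0.1 (expiry=0+8=8). clock=0
Op 3: insert b.com -> 10.0.0.2 (expiry=0+6=6). clock=0
Op 4: insert a.com -> 10.0.0.2 (expiry=0+1=1). clock=0
Op 5: tick 1 -> clock=1. purged={a.com}
Op 6: tick 1 -> clock=2.
Op 7: tick 1 -> clock=3.
Op 8: insert b.com -> 10.0.0.2 (expiry=3+1=4). clock=3
Op 9: tick 1 -> clock=4. purged={b.com}
Op 10: insert a.com -> 10.0.0.1 (expiry=4+12=16). clock=4
Op 11: tick 1 -> clock=5.
Op 12: tick 1 -> clock=6.
Op 13: insert d.com -> 10.0.0.2 (expiry=6+10=16). clock=6
Op 14: tick 1 -> clock=7.
Op 15: tick 1 -> clock=8.
Op 16: insert b.com -> 10.0.0.5 (expiry=8+1=9). clock=8
Op 17: insert b.com -> 10.0.0.2 (expiry=8+7=15). clock=8
Op 18: tick 1 -> clock=9.
Op 19: insert b.com -> 10.0.0.6 (expiry=9+6=15). clock=9
Op 20: insert a.com -> 10.0.0.2 (expiry=9+9=18). clock=9
lookup c.com: not in cache (expired or never inserted)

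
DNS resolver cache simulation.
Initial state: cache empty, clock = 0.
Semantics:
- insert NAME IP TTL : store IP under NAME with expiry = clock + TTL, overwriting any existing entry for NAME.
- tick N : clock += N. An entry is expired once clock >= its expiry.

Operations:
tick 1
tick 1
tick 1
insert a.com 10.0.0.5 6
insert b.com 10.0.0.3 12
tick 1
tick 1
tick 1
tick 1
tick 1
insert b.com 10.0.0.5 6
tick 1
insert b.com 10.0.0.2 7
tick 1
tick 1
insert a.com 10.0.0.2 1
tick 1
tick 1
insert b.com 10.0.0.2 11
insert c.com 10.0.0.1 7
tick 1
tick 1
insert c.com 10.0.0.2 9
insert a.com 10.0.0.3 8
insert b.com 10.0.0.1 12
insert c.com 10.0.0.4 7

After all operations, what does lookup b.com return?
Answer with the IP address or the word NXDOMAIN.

Op 1: tick 1 -> clock=1.
Op 2: tick 1 -> clock=2.
Op 3: tick 1 -> clock=3.
Op 4: insert a.com -> 10.0.0.5 (expiry=3+6=9). clock=3
Op 5: insert b.com -> 10.0.0.3 (expiry=3+12=15). clock=3
Op 6: tick 1 -> clock=4.
Op 7: tick 1 -> clock=5.
Op 8: tick 1 -> clock=6.
Op 9: tick 1 -> clock=7.
Op 10: tick 1 -> clock=8.
Op 11: insert b.com -> 10.0.0.5 (expiry=8+6=14). clock=8
Op 12: tick 1 -> clock=9. purged={a.com}
Op 13: insert b.com -> 10.0.0.2 (expiry=9+7=16). clock=9
Op 14: tick 1 -> clock=10.
Op 15: tick 1 -> clock=11.
Op 16: insert a.com -> 10.0.0.2 (expiry=11+1=12). clock=11
Op 17: tick 1 -> clock=12. purged={a.com}
Op 18: tick 1 -> clock=13.
Op 19: insert b.com -> 10.0.0.2 (expiry=13+11=24). clock=13
Op 20: insert c.com -> 10.0.0.1 (expiry=13+7=20). clock=13
Op 21: tick 1 -> clock=14.
Op 22: tick 1 -> clock=15.
Op 23: insert c.com -> 10.0.0.2 (expiry=15+9=24). clock=15
Op 24: insert a.com -> 10.0.0.3 (expiry=15+8=23). clock=15
Op 25: insert b.com -> 10.0.0.1 (expiry=15+12=27). clock=15
Op 26: insert c.com -> 10.0.0.4 (expiry=15+7=22). clock=15
lookup b.com: present, ip=10.0.0.1 expiry=27 > clock=15

Answer: 10.0.0.1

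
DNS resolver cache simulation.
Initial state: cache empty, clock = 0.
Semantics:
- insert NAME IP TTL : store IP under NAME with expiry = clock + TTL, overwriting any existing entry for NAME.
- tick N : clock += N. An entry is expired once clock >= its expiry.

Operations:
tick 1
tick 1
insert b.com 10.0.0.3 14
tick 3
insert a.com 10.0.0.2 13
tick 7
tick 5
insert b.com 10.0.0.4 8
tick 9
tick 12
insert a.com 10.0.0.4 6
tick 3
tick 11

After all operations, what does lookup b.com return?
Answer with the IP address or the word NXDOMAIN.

Op 1: tick 1 -> clock=1.
Op 2: tick 1 -> clock=2.
Op 3: insert b.com -> 10.0.0.3 (expiry=2+14=16). clock=2
Op 4: tick 3 -> clock=5.
Op 5: insert a.com -> 10.0.0.2 (expiry=5+13=18). clock=5
Op 6: tick 7 -> clock=12.
Op 7: tick 5 -> clock=17. purged={b.com}
Op 8: insert b.com -> 10.0.0.4 (expiry=17+8=25). clock=17
Op 9: tick 9 -> clock=26. purged={a.com,b.com}
Op 10: tick 12 -> clock=38.
Op 11: insert a.com -> 10.0.0.4 (expiry=38+6=44). clock=38
Op 12: tick 3 -> clock=41.
Op 13: tick 11 -> clock=52. purged={a.com}
lookup b.com: not in cache (expired or never inserted)

Answer: NXDOMAIN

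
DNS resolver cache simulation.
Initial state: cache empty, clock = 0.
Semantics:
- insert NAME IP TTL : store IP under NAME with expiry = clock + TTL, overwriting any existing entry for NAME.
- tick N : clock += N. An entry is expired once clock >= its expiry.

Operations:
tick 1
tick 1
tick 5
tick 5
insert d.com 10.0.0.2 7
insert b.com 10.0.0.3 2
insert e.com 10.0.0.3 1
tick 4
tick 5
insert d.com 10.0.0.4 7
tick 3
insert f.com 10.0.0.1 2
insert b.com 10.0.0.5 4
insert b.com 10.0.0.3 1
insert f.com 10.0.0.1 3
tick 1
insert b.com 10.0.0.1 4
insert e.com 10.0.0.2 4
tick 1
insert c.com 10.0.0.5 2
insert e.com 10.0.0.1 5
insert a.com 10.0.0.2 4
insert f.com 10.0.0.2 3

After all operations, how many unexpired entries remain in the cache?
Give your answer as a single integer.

Op 1: tick 1 -> clock=1.
Op 2: tick 1 -> clock=2.
Op 3: tick 5 -> clock=7.
Op 4: tick 5 -> clock=12.
Op 5: insert d.com -> 10.0.0.2 (expiry=12+7=19). clock=12
Op 6: insert b.com -> 10.0.0.3 (expiry=12+2=14). clock=12
Op 7: insert e.com -> 10.0.0.3 (expiry=12+1=13). clock=12
Op 8: tick 4 -> clock=16. purged={b.com,e.com}
Op 9: tick 5 -> clock=21. purged={d.com}
Op 10: insert d.com -> 10.0.0.4 (expiry=21+7=28). clock=21
Op 11: tick 3 -> clock=24.
Op 12: insert f.com -> 10.0.0.1 (expiry=24+2=26). clock=24
Op 13: insert b.com -> 10.0.0.5 (expiry=24+4=28). clock=24
Op 14: insert b.com -> 10.0.0.3 (expiry=24+1=25). clock=24
Op 15: insert f.com -> 10.0.0.1 (expiry=24+3=27). clock=24
Op 16: tick 1 -> clock=25. purged={b.com}
Op 17: insert b.com -> 10.0.0.1 (expiry=25+4=29). clock=25
Op 18: insert e.com -> 10.0.0.2 (expiry=25+4=29). clock=25
Op 19: tick 1 -> clock=26.
Op 20: insert c.com -> 10.0.0.5 (expiry=26+2=28). clock=26
Op 21: insert e.com -> 10.0.0.1 (expiry=26+5=31). clock=26
Op 22: insert a.com -> 10.0.0.2 (expiry=26+4=30). clock=26
Op 23: insert f.com -> 10.0.0.2 (expiry=26+3=29). clock=26
Final cache (unexpired): {a.com,b.com,c.com,d.com,e.com,f.com} -> size=6

Answer: 6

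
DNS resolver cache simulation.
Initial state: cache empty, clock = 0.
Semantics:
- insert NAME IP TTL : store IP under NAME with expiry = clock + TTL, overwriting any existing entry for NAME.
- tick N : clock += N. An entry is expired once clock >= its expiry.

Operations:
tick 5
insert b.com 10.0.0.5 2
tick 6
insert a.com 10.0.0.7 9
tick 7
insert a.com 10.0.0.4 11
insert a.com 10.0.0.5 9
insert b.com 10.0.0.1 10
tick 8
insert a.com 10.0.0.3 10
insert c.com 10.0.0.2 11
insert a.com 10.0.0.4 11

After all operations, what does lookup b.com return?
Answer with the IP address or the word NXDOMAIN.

Op 1: tick 5 -> clock=5.
Op 2: insert b.com -> 10.0.0.5 (expiry=5+2=7). clock=5
Op 3: tick 6 -> clock=11. purged={b.com}
Op 4: insert a.com -> 10.0.0.7 (expiry=11+9=20). clock=11
Op 5: tick 7 -> clock=18.
Op 6: insert a.com -> 10.0.0.4 (expiry=18+11=29). clock=18
Op 7: insert a.com -> 10.0.0.5 (expiry=18+9=27). clock=18
Op 8: insert b.com -> 10.0.0.1 (expiry=18+10=28). clock=18
Op 9: tick 8 -> clock=26.
Op 10: insert a.com -> 10.0.0.3 (expiry=26+10=36). clock=26
Op 11: insert c.com -> 10.0.0.2 (expiry=26+11=37). clock=26
Op 12: insert a.com -> 10.0.0.4 (expiry=26+11=37). clock=26
lookup b.com: present, ip=10.0.0.1 expiry=28 > clock=26

Answer: 10.0.0.1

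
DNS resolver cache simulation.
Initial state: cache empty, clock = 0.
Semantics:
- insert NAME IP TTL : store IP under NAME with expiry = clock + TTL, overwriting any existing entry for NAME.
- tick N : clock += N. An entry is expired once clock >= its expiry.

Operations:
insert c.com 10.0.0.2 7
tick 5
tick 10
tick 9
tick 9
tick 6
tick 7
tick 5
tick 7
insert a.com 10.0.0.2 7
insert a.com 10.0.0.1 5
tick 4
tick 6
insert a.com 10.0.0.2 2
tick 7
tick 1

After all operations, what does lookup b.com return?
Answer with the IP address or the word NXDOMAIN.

Op 1: insert c.com -> 10.0.0.2 (expiry=0+7=7). clock=0
Op 2: tick 5 -> clock=5.
Op 3: tick 10 -> clock=15. purged={c.com}
Op 4: tick 9 -> clock=24.
Op 5: tick 9 -> clock=33.
Op 6: tick 6 -> clock=39.
Op 7: tick 7 -> clock=46.
Op 8: tick 5 -> clock=51.
Op 9: tick 7 -> clock=58.
Op 10: insert a.com -> 10.0.0.2 (expiry=58+7=65). clock=58
Op 11: insert a.com -> 10.0.0.1 (expiry=58+5=63). clock=58
Op 12: tick 4 -> clock=62.
Op 13: tick 6 -> clock=68. purged={a.com}
Op 14: insert a.com -> 10.0.0.2 (expiry=68+2=70). clock=68
Op 15: tick 7 -> clock=75. purged={a.com}
Op 16: tick 1 -> clock=76.
lookup b.com: not in cache (expired or never inserted)

Answer: NXDOMAIN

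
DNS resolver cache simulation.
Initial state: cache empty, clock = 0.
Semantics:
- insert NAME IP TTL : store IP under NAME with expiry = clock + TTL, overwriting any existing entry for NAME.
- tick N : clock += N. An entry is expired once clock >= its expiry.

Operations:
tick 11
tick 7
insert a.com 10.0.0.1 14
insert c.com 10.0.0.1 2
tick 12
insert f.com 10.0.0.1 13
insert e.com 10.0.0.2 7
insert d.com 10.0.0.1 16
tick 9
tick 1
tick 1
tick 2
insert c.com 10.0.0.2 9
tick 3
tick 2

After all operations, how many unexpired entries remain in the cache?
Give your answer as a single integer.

Op 1: tick 11 -> clock=11.
Op 2: tick 7 -> clock=18.
Op 3: insert a.com -> 10.0.0.1 (expiry=18+14=32). clock=18
Op 4: insert c.com -> 10.0.0.1 (expiry=18+2=20). clock=18
Op 5: tick 12 -> clock=30. purged={c.com}
Op 6: insert f.com -> 10.0.0.1 (expiry=30+13=43). clock=30
Op 7: insert e.com -> 10.0.0.2 (expiry=30+7=37). clock=30
Op 8: insert d.com -> 10.0.0.1 (expiry=30+16=46). clock=30
Op 9: tick 9 -> clock=39. purged={a.com,e.com}
Op 10: tick 1 -> clock=40.
Op 11: tick 1 -> clock=41.
Op 12: tick 2 -> clock=43. purged={f.com}
Op 13: insert c.com -> 10.0.0.2 (expiry=43+9=52). clock=43
Op 14: tick 3 -> clock=46. purged={d.com}
Op 15: tick 2 -> clock=48.
Final cache (unexpired): {c.com} -> size=1

Answer: 1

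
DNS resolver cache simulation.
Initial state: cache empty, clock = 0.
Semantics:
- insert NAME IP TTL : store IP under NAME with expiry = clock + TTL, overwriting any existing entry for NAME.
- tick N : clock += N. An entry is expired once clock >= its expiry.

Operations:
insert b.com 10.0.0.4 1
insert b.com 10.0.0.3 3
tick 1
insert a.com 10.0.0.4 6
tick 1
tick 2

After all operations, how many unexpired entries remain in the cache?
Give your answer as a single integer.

Op 1: insert b.com -> 10.0.0.4 (expiry=0+1=1). clock=0
Op 2: insert b.com -> 10.0.0.3 (expiry=0+3=3). clock=0
Op 3: tick 1 -> clock=1.
Op 4: insert a.com -> 10.0.0.4 (expiry=1+6=7). clock=1
Op 5: tick 1 -> clock=2.
Op 6: tick 2 -> clock=4. purged={b.com}
Final cache (unexpired): {a.com} -> size=1

Answer: 1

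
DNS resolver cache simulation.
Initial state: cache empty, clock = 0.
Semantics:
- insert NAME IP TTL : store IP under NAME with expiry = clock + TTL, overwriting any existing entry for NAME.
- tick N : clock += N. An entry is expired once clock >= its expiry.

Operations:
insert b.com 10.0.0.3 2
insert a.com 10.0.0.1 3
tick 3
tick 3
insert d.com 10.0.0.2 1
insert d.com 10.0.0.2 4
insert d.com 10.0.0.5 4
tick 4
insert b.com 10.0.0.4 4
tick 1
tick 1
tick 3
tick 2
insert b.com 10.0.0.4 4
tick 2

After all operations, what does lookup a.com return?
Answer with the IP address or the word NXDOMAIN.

Op 1: insert b.com -> 10.0.0.3 (expiry=0+2=2). clock=0
Op 2: insert a.com -> 10.0.0.1 (expiry=0+3=3). clock=0
Op 3: tick 3 -> clock=3. purged={a.com,b.com}
Op 4: tick 3 -> clock=6.
Op 5: insert d.com -> 10.0.0.2 (expiry=6+1=7). clock=6
Op 6: insert d.com -> 10.0.0.2 (expiry=6+4=10). clock=6
Op 7: insert d.com -> 10.0.0.5 (expiry=6+4=10). clock=6
Op 8: tick 4 -> clock=10. purged={d.com}
Op 9: insert b.com -> 10.0.0.4 (expiry=10+4=14). clock=10
Op 10: tick 1 -> clock=11.
Op 11: tick 1 -> clock=12.
Op 12: tick 3 -> clock=15. purged={b.com}
Op 13: tick 2 -> clock=17.
Op 14: insert b.com -> 10.0.0.4 (expiry=17+4=21). clock=17
Op 15: tick 2 -> clock=19.
lookup a.com: not in cache (expired or never inserted)

Answer: NXDOMAIN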